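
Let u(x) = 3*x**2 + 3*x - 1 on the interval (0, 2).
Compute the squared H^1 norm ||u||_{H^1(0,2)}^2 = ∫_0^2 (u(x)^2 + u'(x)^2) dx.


||u||_{H^1}^2 = 1568/5

The H^1 norm (squared) on an interval (0, L) is
  ||u||_{H^1}^2 = ∫_0^L u(x)^2 dx + ∫_0^L u'(x)^2 dx.
Compute u'(x) = 6*x + 3.
Then u(x)^2 = 9*x**4 + 18*x**3 + 3*x**2 - 6*x + 1 and u'(x)^2 = 36*x**2 + 36*x + 9.
Integrate each monomial from 0 to 2 using ∫_0^2 c·x^n dx = c·2^(n+1)/(n+1):
  ∫_0^2 u(x)^2 dx = ∫_0^2 (9*x^4 + 18*x^3 + 3*x^2 - 6*x + 1) dx. Term by term:
    ∫_0^2 9*x^4 dx = 288/5;  ∫_0^2 18*x^3 dx = 72;  ∫_0^2 3*x^2 dx = 8;
    ∫_0^2 -6*x dx = -12;  ∫_0^2 1 dx = 2.
  Sum: 288/5 + 72 + 8 − 12 + 2 = 638/5.
  ∫_0^2 u'(x)^2 dx = ∫_0^2 (36*x^2 + 36*x + 9) dx. Term by term:
    ∫_0^2 36*x^2 dx = 96;  ∫_0^2 36*x dx = 72;  ∫_0^2 9 dx = 18.
  Sum: 96 + 72 + 18 = 186.
Adding: ||u||_{H^1}^2 = 638/5 + 186 = 1568/5.


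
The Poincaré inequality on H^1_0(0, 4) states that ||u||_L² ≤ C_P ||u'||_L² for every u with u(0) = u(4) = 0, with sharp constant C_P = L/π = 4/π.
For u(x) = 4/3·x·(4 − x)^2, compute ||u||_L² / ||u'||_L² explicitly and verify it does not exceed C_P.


||u||_L² / ||u'||_L² = 2*sqrt(14)/7 < C_P = 4/π.

u(x) = 4/3·x·(4 − x)^2, so u'(x) = 4*x^2 - 64*x/3 + 64/3.
u(x) = 4/3·x·(4 − x)^2 vanishes at x = 0 and x = 4, so u ∈ H^1_0(0, 4). Differentiate via the product rule and integrate the resulting polynomials term by term.
  ∫_0^4 u² dx = ∫_0^4 (16*x^6/9 - 256*x^5/9 + 512*x^4/3 - 4096*x^3/9 + 4096*x^2/9) dx. Term by term:
    ∫_0^4 16*x^6/9 dx = 262144/63;  ∫_0^4 -256*x^5/9 dx = -524288/27;  ∫_0^4 512*x^4/3 dx = 524288/15;
    ∫_0^4 -4096*x^3/9 dx = -262144/9;  ∫_0^4 4096*x^2/9 dx = 262144/27.
  Sum: 262144/63 − 524288/27 + 524288/15 − 262144/9 + 262144/27 = 262144/945.
  ∫_0^4 (u')² dx = ∫_0^4 (16*x^4 - 512*x^3/3 + 5632*x^2/9 - 8192*x/9 + 4096/9) dx. Term by term:
    ∫_0^4 16*x^4 dx = 16384/5;  ∫_0^4 -512*x^3/3 dx = -32768/3;  ∫_0^4 5632*x^2/9 dx = 360448/27;
    ∫_0^4 -8192*x/9 dx = -65536/9;  ∫_0^4 4096/9 dx = 16384/9.
  Sum: 16384/5 − 32768/3 + 360448/27 − 65536/9 + 16384/9 = 32768/135.
∫_0^4 u² dx = 262144/945, so ||u||_L² = 512*sqrt(105)/315.
∫_0^4 (u')² dx = 32768/135, so ||u'||_L² = 128*sqrt(30)/45.
Ratio ||u||_L² / ||u'||_L² = 2*sqrt(14)/7.
Sharp Poincaré constant on H^1_0(0, 4) is C_P = L/π = 4/π, achieved by sin(π/4·x).
A polynomial bump cannot attain the sharp Poincaré constant (only the first sine eigenfunction does), so the ratio is strictly less than C_P, consistent with ||u||_L² ≤ C_P ||u'||_L².


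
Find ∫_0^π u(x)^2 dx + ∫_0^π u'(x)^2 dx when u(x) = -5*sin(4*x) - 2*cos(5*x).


||u||_{H^1(0,π)}^2 = -4160/9 + 529*π/2

u'(x) = 10*sin(5*x) - 20*cos(4*x).
Expand u² and (u')² and integrate term by term on (0, π), using: for integers n ≥ 1, ∫_0^π sin²(nx) dx = ∫_0^π cos²(nx) dx = π/2; for n ≠ n', ∫_0^π sin(nx)sin(n'x) dx = ∫_0^π cos(nx)cos(n'x) dx = 0; and by product-to-sum, ∫_0^π sin(nx)cos(n'x) dx = ½∫_0^π [sin((n+n')x) + sin((n−n')x)] dx, which is 0 when n+n' is even and 2n/(n²−n'²) when n+n' is odd (it need not vanish on (0, π)).
  u² squared terms: (-5)²·∫sin(4x)² dx = 25·π/2 = 25*π/2;  (-2)²·∫cos(5x)² dx = 4·π/2 = 2*π.
  u² cross terms: 2·(-5)·(-2)·∫sin(4x)·cos(5x) dx = 20·(-8/9) = -160/9.
  So ∫_0^π u² dx = 25*π/2 + 2*π − 160/9 = -160/9 + 29*π/2.
  (u')² squared terms: (-20)²·∫cos(4x)² dx = 400·π/2 = 200*π;  (10)²·∫sin(5x)² dx = 100·π/2 = 50*π.
  (u')² cross terms: 2·(-20)·(10)·∫cos(4x)·sin(5x) dx = -400·(10/9) = -4000/9.
  So ∫_0^π (u')² dx = 200*π + 50*π − 4000/9 = -4000/9 + 250*π.
||u||_{H^1}^2 = (-160/9 + 29*π/2) + (-4000/9 + 250*π) = -4160/9 + 529*π/2.


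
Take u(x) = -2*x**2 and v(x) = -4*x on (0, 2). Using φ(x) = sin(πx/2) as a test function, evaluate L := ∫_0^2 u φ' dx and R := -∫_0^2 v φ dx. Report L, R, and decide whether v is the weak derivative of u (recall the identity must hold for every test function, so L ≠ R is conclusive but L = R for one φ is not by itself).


LHS = 16/π, RHS = 16/π. Yes, v = u' weakly.

u(x) = -2*x**2, classical derivative u'(x) = -4*x.
φ(x) = sin(πx/2), so φ'(x) = π*cos(π*x/2)/2.
Note φ(0) = φ(2) = 0, so the boundary term u·φ vanishes.
LHS = ∫_0^2 u(x) φ'(x) dx = ∫_0^2 (-π*x^2*cos(π*x/2)) dx. Term by term:
  ∫_0^2 -π*x^2*cos(π*x/2) dx = 16/π.
So LHS = 16/π.
∫_0^2 v(x) φ(x) dx = ∫_0^2 (-4*x*sin(π*x/2)) dx. Term by term:
  ∫_0^2 -4*x*sin(π*x/2) dx = -16/π.
So RHS = -∫_0^2 v(x) φ(x) dx = 16/π.
LHS = RHS, so the identity holds for this test φ.
Moreover u is smooth here and v(x) = u'(x) = -4*x pointwise, so the identity holds for every test function. Hence v is the weak derivative of u.


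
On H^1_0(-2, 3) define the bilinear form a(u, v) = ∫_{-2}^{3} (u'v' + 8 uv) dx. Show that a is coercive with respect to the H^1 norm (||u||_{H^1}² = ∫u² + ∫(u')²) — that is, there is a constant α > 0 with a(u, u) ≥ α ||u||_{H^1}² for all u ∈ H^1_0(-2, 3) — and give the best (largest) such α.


α = 1

Coercivity of a(·,·) on H^1_0(-2, 3) means a(u, u) ≥ α ||u||_{H^1}² for every u ∈ H^1_0.
The interval has length L = 5, and Poincaré/coercivity depend only on L. Here a(u, u) = ∫(u')² + (8)·∫u².
Here c = 8 ≥ 1, so a(u,u) = ∫(u')² + c∫u² ≥ ∫(u')² + ∫u² = ||u||_{H^1}², i.e. α = 1 works. No larger α is possible: a(u,u) ≥ α||u||_{H^1}² means (1−α)∫(u')² ≥ (α−c)∫u², and for the modes u_n = sin(nπ(x−x₀)/L) (x₀ the left endpoint) one has ∫u_n²/∫(u_n')² = (L/(nπ))² → 0, so a(u_n,u_n)/||u_n||_{H^1}² → 1. Hence the optimal constant is α = 1.
Therefore α = 1.


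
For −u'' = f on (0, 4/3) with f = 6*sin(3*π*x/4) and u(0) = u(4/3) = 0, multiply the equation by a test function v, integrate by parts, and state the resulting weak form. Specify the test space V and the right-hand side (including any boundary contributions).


V = H^1_0(0, 4/3) (so v(0) = v(4/3) = 0); weak form: ∫_0^4/3 u'v' dx = ∫_0^4/3 (6*sin(3*π*x/4)) v dx for all v ∈ V.

Multiply both sides by a test function v and integrate from 0 to 4/3:
  ∫_0^4/3 −u''(x) v(x) dx = ∫_0^4/3 f(x) v(x) dx.
Integrate the LHS by parts once:
  ∫_0^4/3 −u'' v dx = −[u'(x) v(x)]_0^4/3 + ∫_0^4/3 u'(x) v'(x) dx.
Thus ∫_0^4/3 u'(x) v'(x) dx = ∫_0^4/3 f(x) v(x) dx + [u'(x) v(x)]_0^4/3.
Choose V so that boundary terms are either known or forced to vanish.
u is Dirichlet: u(0) = u(4/3) = 0. Let V = H^1_0(0, 4/3); then v(0) = v(4/3) = 0, and [u' v]_0^4/3 = 0.
Weak formulation: find u (satisfying any essential BC) such that ∫_0^4/3 u'(x) v'(x) dx = ∫_0^4/3 f v dx for all v ∈ V.
Substituting f(x) = 6*sin(3*π*x/4), the right-hand side is ∫_0^4/3 (6*sin(3*π*x/4)) v dx.


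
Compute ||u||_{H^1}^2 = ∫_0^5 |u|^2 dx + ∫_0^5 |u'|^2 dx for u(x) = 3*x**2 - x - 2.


||u||_{H^1}^2 = 33925/6

The H^1 norm (squared) on an interval (0, L) is
  ||u||_{H^1}^2 = ∫_0^L u(x)^2 dx + ∫_0^L u'(x)^2 dx.
Compute u'(x) = 6*x - 1.
Then u(x)^2 = 9*x**4 - 6*x**3 - 11*x**2 + 4*x + 4 and u'(x)^2 = 36*x**2 - 12*x + 1.
Integrate each monomial from 0 to 5 using ∫_0^5 c·x^n dx = c·5^(n+1)/(n+1):
  ∫_0^5 u(x)^2 dx = ∫_0^5 (9*x^4 - 6*x^3 - 11*x^2 + 4*x + 4) dx. Term by term:
    ∫_0^5 9*x^4 dx = 5625;  ∫_0^5 -6*x^3 dx = -1875/2;  ∫_0^5 -11*x^2 dx = -1375/3;
    ∫_0^5 4*x dx = 50;  ∫_0^5 4 dx = 20.
  Sum: 5625 − 1875/2 − 1375/3 + 50 + 20 = 25795/6.
  ∫_0^5 u'(x)^2 dx = ∫_0^5 (36*x^2 - 12*x + 1) dx. Term by term:
    ∫_0^5 36*x^2 dx = 1500;  ∫_0^5 -12*x dx = -150;  ∫_0^5 1 dx = 5.
  Sum: 1500 − 150 + 5 = 1355.
Adding: ||u||_{H^1}^2 = 25795/6 + 1355 = 33925/6.


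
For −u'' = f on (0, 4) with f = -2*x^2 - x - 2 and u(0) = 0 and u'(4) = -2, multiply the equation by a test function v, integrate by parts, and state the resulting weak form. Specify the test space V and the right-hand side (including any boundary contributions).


V = {v ∈ H^1(0, 4) : v(0) = 0} (test functions vanish at x = 0 where u is specified); weak form: ∫_0^4 u'v' dx = ∫_0^4 (-2*x^2 - x - 2) v dx − 2·v(4) for all v ∈ V.

Multiply both sides by a test function v and integrate from 0 to 4:
  ∫_0^4 −u''(x) v(x) dx = ∫_0^4 f(x) v(x) dx.
Integrate the LHS by parts once:
  ∫_0^4 −u'' v dx = −[u'(x) v(x)]_0^4 + ∫_0^4 u'(x) v'(x) dx.
Thus ∫_0^4 u'(x) v'(x) dx = ∫_0^4 f(x) v(x) dx + [u'(x) v(x)]_0^4.
Choose V so that boundary terms are either known or forced to vanish.
Mixed BC: u(0) = 0 (Dirichlet) and u'(4) = -2 (Neumann). Define V = {v ∈ H^1(0, 4) : v(0) = 0}. Then [u' v]_0^4 = u'(4)·v(4) − u'(0)·0 = − 2·v(4).
Weak formulation: find u (satisfying any essential BC) such that ∫_0^4 u'(x) v'(x) dx = ∫_0^4 f v dx − 2·v(4) for all v ∈ V (Dirichlet at 0 absorbed into V; Neumann datum at x = 4 contributes the boundary term).
Substituting f(x) = -2*x^2 - x - 2, the right-hand side is ∫_0^4 (-2*x^2 - x - 2) v dx − 2·v(4).


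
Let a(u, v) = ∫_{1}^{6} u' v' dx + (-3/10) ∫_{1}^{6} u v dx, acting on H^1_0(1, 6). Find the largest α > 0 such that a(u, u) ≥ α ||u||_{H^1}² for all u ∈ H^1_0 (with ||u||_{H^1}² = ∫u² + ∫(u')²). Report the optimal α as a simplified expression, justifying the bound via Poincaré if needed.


α = (-15/2 + π^2)/(π^2 + 25)

Coercivity of a(·,·) on H^1_0(1, 6) means a(u, u) ≥ α ||u||_{H^1}² for every u ∈ H^1_0.
The interval has length L = 5, and Poincaré/coercivity depend only on L. Here a(u, u) = ∫(u')² + (-3/10)·∫u².
Here c = -3/10 < 0 with |c| < (π/L)² = π^2/25, so coercivity still holds. The condition a(u,u) ≥ α||u||_{H^1}² reads (1−α)∫(u')² ≥ (α−c)∫u². Any admissible α is ≤ 1 (rapidly oscillating u have ∫u²/∫(u')² → 0), and α = 1 would force 0 ≥ (1−c)∫u², impossible since c < 1; so 1−α > 0. By the sharp Poincaré inequality on H^1_0 of an interval of length L, ∫(u')² ≥ (π/L)²∫u² with equality for the first sine mode sin(π(x−x₀)/L) (x₀ the left endpoint), so the inequality holds for all u iff (1−α)(π/L)² ≥ α − c, i.e. α ≤ ((π/L)² + c)/((π/L)² + 1) = (1 + c(L/π)²)/(1 + (L/π)²). (Direct route, valid since c ≤ 0: Poincaré gives c∫u² ≥ c(L/π)²∫(u')², so a(u,u) ≥ (1 + c(L/π)²)∫(u')², while ||u||_{H^1}² ≤ (1 + (L/π)²)∫(u')²; dividing yields the same α.) With (π/L)² = π^2/25 and c = -3/10, the largest admissible constant is α = ((π/L)² + c)/((π/L)² + 1).
Simplifying, α = (-15/2 + π^2)/(π^2 + 25).


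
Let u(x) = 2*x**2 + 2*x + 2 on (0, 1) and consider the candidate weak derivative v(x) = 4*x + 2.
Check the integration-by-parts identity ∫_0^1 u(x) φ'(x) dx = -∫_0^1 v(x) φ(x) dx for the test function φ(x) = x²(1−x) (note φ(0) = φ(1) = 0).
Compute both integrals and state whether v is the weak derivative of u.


LHS = -11/30, RHS = -11/30. Yes, v = u' weakly.

u(x) = 2*x**2 + 2*x + 2, classical derivative u'(x) = 4*x + 2.
φ(x) = x²(1−x), so φ'(x) = x*(2 - 3*x).
Note φ(0) = φ(1) = 0, so the boundary term u·φ vanishes.
LHS = ∫_0^1 u(x) φ'(x) dx = ∫_0^1 (-6*x^4 - 2*x^3 - 2*x^2 + 4*x) dx. Term by term:
  ∫_0^1 -6*x^4 dx = -6/5;  ∫_0^1 -2*x^3 dx = -1/2;  ∫_0^1 -2*x^2 dx = -2/3;
  ∫_0^1 4*x dx = 2.
Sum: -6/5 − 1/2 − 2/3 + 2 = -11/30.
So LHS = -11/30.
∫_0^1 v(x) φ(x) dx = ∫_0^1 (-4*x^4 + 2*x^3 + 2*x^2) dx. Term by term:
  ∫_0^1 -4*x^4 dx = -4/5;  ∫_0^1 2*x^3 dx = 1/2;  ∫_0^1 2*x^2 dx = 2/3.
Sum: -4/5 + 1/2 + 2/3 = 11/30.
So RHS = -∫_0^1 v(x) φ(x) dx = -11/30.
LHS = RHS, so the identity holds for this test φ.
Moreover u is smooth here and v(x) = u'(x) = 4*x + 2 pointwise, so the identity holds for every test function. Hence v is the weak derivative of u.


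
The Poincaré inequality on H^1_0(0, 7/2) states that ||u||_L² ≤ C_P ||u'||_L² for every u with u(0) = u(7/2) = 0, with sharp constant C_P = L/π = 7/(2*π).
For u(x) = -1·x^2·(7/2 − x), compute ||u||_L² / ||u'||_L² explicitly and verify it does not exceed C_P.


||u||_L² / ||u'||_L² = sqrt(14)/4 < C_P = 7/(2*π).

u(x) = -1·x^2·(7/2 − x), so u'(x) = x*(3*x - 7).
u(x) = -1·x^2·(7/2 − x) vanishes at x = 0 and x = 7/2, so u ∈ H^1_0(0, 7/2). Differentiate via the product rule and integrate the resulting polynomials term by term.
  ∫_0^7/2 u² dx = ∫_0^7/2 (x^6 - 7*x^5 + 49*x^4/4) dx. Term by term:
    ∫_0^7/2 x^6 dx = 117649/128;  ∫_0^7/2 -7*x^5 dx = -823543/384;  ∫_0^7/2 49*x^4/4 dx = 823543/640.
  Sum: 117649/128 − 823543/384 + 823543/640 = 117649/1920.
  ∫_0^7/2 (u')² dx = ∫_0^7/2 (9*x^4 - 42*x^3 + 49*x^2) dx. Term by term:
    ∫_0^7/2 9*x^4 dx = 151263/160;  ∫_0^7/2 -42*x^3 dx = -50421/32;  ∫_0^7/2 49*x^2 dx = 16807/24.
  Sum: 151263/160 − 50421/32 + 16807/24 = 16807/240.
∫_0^7/2 u² dx = 117649/1920, so ||u||_L² = 343*sqrt(30)/240.
∫_0^7/2 (u')² dx = 16807/240, so ||u'||_L² = 49*sqrt(105)/60.
Ratio ||u||_L² / ||u'||_L² = sqrt(14)/4.
Sharp Poincaré constant on H^1_0(0, 7/2) is C_P = L/π = 7/(2*π), achieved by sin(2*π/7·x).
A polynomial bump cannot attain the sharp Poincaré constant (only the first sine eigenfunction does), so the ratio is strictly less than C_P, consistent with ||u||_L² ≤ C_P ||u'||_L².


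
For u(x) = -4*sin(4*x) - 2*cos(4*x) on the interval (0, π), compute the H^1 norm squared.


||u||_{H^1(0,π)}^2 = 170*π

u'(x) = 8*sin(4*x) - 16*cos(4*x).
Expand u² and (u')² and integrate term by term on (0, π), using: for integers n ≥ 1, ∫_0^π sin²(nx) dx = ∫_0^π cos²(nx) dx = π/2; for n ≠ n', ∫_0^π sin(nx)sin(n'x) dx = ∫_0^π cos(nx)cos(n'x) dx = 0; and by product-to-sum, ∫_0^π sin(nx)cos(n'x) dx = ½∫_0^π [sin((n+n')x) + sin((n−n')x)] dx, which is 0 when n+n' is even and 2n/(n²−n'²) when n+n' is odd (it need not vanish on (0, π)).
  u² squared terms: (-4)²·∫sin(4x)² dx = 16·π/2 = 8*π;  (-2)²·∫cos(4x)² dx = 4·π/2 = 2*π.
  u² cross terms: 2·(-4)·(-2)·∫sin(4x)·cos(4x) dx = 16·(0) = 0.
  So ∫_0^π u² dx = 8*π + 2*π + 0 = 10*π.
  (u')² squared terms: (-16)²·∫cos(4x)² dx = 256·π/2 = 128*π;  (8)²·∫sin(4x)² dx = 64·π/2 = 32*π.
  (u')² cross terms: 2·(-16)·(8)·∫cos(4x)·sin(4x) dx = -256·(0) = 0.
  So ∫_0^π (u')² dx = 128*π + 32*π + 0 = 160*π.
||u||_{H^1}^2 = (10*π) + (160*π) = 170*π.


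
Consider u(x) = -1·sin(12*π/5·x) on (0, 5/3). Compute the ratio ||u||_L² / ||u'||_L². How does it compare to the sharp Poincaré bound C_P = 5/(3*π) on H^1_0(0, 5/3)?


||u||_L² / ||u'||_L² = 5/(12*π) < C_P = 5/(3*π).

u(x) = -1·sin(12*π/5·x), so u'(x) = -12*π*cos(12*π*x/5)/5.
Writing u(x) = A·sin(kπx/L) with A = -1 and k = 4, use ∫_0^L sin²(kπx/L) dx = L/2 and ∫_0^L cos²(kπx/L) dx = L/2.
u² = 1·sin²(12*π/5·x) and (u')² = 144*π^2/25·cos²(12*π/5·x), and each of sin², cos² integrates to L/2 = 5/6 over (0, 5/3).
∫_0^5/3 u² dx = 5/6, so ||u||_L² = sqrt(30)/6.
∫_0^5/3 (u')² dx = 24*π^2/5, so ||u'||_L² = 2*sqrt(30)*π/5.
Ratio ||u||_L² / ||u'||_L² = 5/(12*π).
Sharp Poincaré constant on H^1_0(0, 5/3) is C_P = L/π = 5/(3*π), achieved by sin(3*π/5·x).
This is the k = 4 harmonic; the ratio L/(kπ) is strictly less than C_P = L/π, consistent with the sharp inequality ||u||_L² ≤ C_P ||u'||_L².


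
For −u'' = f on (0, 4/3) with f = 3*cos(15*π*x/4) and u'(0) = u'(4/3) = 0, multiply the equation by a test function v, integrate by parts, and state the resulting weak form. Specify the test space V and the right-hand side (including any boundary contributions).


V = H^1(0, 4/3) (no boundary constraint on v; u is determined up to an additive constant); weak form: ∫_0^4/3 u'v' dx = ∫_0^4/3 (3*cos(15*π*x/4)) v dx for all v ∈ V.

Multiply both sides by a test function v and integrate from 0 to 4/3:
  ∫_0^4/3 −u''(x) v(x) dx = ∫_0^4/3 f(x) v(x) dx.
Integrate the LHS by parts once:
  ∫_0^4/3 −u'' v dx = −[u'(x) v(x)]_0^4/3 + ∫_0^4/3 u'(x) v'(x) dx.
Thus ∫_0^4/3 u'(x) v'(x) dx = ∫_0^4/3 f(x) v(x) dx + [u'(x) v(x)]_0^4/3.
Choose V so that boundary terms are either known or forced to vanish.
u has homogeneous Neumann: u'(0) = u'(4/3) = 0. So [u' v]_0^4/3 = 0·v(4/3) − 0·v(0) = 0 for any v; take V = H^1(0, 4/3).
Weak formulation: find u (satisfying any essential BC) such that ∫_0^4/3 u'(x) v'(x) dx = ∫_0^4/3 f v dx for all v ∈ V (homogeneous Neumann, so boundary terms vanish).
Substituting f(x) = 3*cos(15*π*x/4), the right-hand side is ∫_0^4/3 (3*cos(15*π*x/4)) v dx.
Compatibility check (pure Neumann): taking v ≡ 1 ∈ V gives 0 = ∫_0^4/3 f dx + (0) − (0), i.e. ∫_0^4/3 f dx must equal u'(0) − u'(4/3) = 0. Indeed ∫_0^4/3 (3*cos(15*π*x/4)) dx = 0, so the data are compatible. The solution is then unique only up to an additive constant (fix it e.g. by requiring ∫_0^4/3 u dx = 0).


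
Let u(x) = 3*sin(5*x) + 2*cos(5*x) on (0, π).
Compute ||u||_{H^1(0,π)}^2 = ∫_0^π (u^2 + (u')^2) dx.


||u||_{H^1(0,π)}^2 = 169*π

u'(x) = -10*sin(5*x) + 15*cos(5*x).
Expand u² and (u')² and integrate term by term on (0, π), using: for integers n ≥ 1, ∫_0^π sin²(nx) dx = ∫_0^π cos²(nx) dx = π/2; for n ≠ n', ∫_0^π sin(nx)sin(n'x) dx = ∫_0^π cos(nx)cos(n'x) dx = 0; and by product-to-sum, ∫_0^π sin(nx)cos(n'x) dx = ½∫_0^π [sin((n+n')x) + sin((n−n')x)] dx, which is 0 when n+n' is even and 2n/(n²−n'²) when n+n' is odd (it need not vanish on (0, π)).
  u² squared terms: (2)²·∫cos(5x)² dx = 4·π/2 = 2*π;  (3)²·∫sin(5x)² dx = 9·π/2 = 9*π/2.
  u² cross terms: 2·(2)·(3)·∫cos(5x)·sin(5x) dx = 12·(0) = 0.
  So ∫_0^π u² dx = 2*π + 9*π/2 + 0 = 13*π/2.
  (u')² squared terms: (-10)²·∫sin(5x)² dx = 100·π/2 = 50*π;  (15)²·∫cos(5x)² dx = 225·π/2 = 225*π/2.
  (u')² cross terms: 2·(-10)·(15)·∫sin(5x)·cos(5x) dx = -300·(0) = 0.
  So ∫_0^π (u')² dx = 50*π + 225*π/2 + 0 = 325*π/2.
||u||_{H^1}^2 = (13*π/2) + (325*π/2) = 169*π.


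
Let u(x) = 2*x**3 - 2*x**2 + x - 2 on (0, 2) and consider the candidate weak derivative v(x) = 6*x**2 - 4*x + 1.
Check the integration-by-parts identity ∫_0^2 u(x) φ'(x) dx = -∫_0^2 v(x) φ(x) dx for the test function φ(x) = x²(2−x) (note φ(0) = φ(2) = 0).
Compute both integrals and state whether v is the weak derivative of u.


LHS = -116/15, RHS = -116/15. Yes, v = u' weakly.

u(x) = 2*x**3 - 2*x**2 + x - 2, classical derivative u'(x) = 6*x**2 - 4*x + 1.
φ(x) = x²(2−x), so φ'(x) = x*(4 - 3*x).
Note φ(0) = φ(2) = 0, so the boundary term u·φ vanishes.
LHS = ∫_0^2 u(x) φ'(x) dx = ∫_0^2 (-6*x^5 + 14*x^4 - 11*x^3 + 10*x^2 - 8*x) dx. Term by term:
  ∫_0^2 -6*x^5 dx = -64;  ∫_0^2 14*x^4 dx = 448/5;  ∫_0^2 -11*x^3 dx = -44;
  ∫_0^2 10*x^2 dx = 80/3;  ∫_0^2 -8*x dx = -16.
Sum: -64 + 448/5 − 44 + 80/3 − 16 = -116/15.
So LHS = -116/15.
∫_0^2 v(x) φ(x) dx = ∫_0^2 (-6*x^5 + 16*x^4 - 9*x^3 + 2*x^2) dx. Term by term:
  ∫_0^2 -6*x^5 dx = -64;  ∫_0^2 16*x^4 dx = 512/5;  ∫_0^2 -9*x^3 dx = -36;
  ∫_0^2 2*x^2 dx = 16/3.
Sum: -64 + 512/5 − 36 + 16/3 = 116/15.
So RHS = -∫_0^2 v(x) φ(x) dx = -116/15.
LHS = RHS, so the identity holds for this test φ.
Moreover u is smooth here and v(x) = u'(x) = 6*x**2 - 4*x + 1 pointwise, so the identity holds for every test function. Hence v is the weak derivative of u.


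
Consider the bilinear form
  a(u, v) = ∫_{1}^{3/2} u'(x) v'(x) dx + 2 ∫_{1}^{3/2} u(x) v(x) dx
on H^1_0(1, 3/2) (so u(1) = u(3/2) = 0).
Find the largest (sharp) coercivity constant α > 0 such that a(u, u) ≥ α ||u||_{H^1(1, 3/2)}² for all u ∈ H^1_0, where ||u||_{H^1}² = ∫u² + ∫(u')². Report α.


α = 1

Coercivity of a(·,·) on H^1_0(1, 3/2) means a(u, u) ≥ α ||u||_{H^1}² for every u ∈ H^1_0.
The interval has length L = 1/2, and Poincaré/coercivity depend only on L. Here a(u, u) = ∫(u')² + (2)·∫u².
Here c = 2 ≥ 1, so a(u,u) = ∫(u')² + c∫u² ≥ ∫(u')² + ∫u² = ||u||_{H^1}², i.e. α = 1 works. No larger α is possible: a(u,u) ≥ α||u||_{H^1}² means (1−α)∫(u')² ≥ (α−c)∫u², and for the modes u_n = sin(nπ(x−x₀)/L) (x₀ the left endpoint) one has ∫u_n²/∫(u_n')² = (L/(nπ))² → 0, so a(u_n,u_n)/||u_n||_{H^1}² → 1. Hence the optimal constant is α = 1.
Therefore α = 1.


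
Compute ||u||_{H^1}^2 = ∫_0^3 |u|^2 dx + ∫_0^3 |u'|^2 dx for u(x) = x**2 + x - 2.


||u||_{H^1}^2 = 1131/10

The H^1 norm (squared) on an interval (0, L) is
  ||u||_{H^1}^2 = ∫_0^L u(x)^2 dx + ∫_0^L u'(x)^2 dx.
Compute u'(x) = 2*x + 1.
Then u(x)^2 = x**4 + 2*x**3 - 3*x**2 - 4*x + 4 and u'(x)^2 = 4*x**2 + 4*x + 1.
Integrate each monomial from 0 to 3 using ∫_0^3 c·x^n dx = c·3^(n+1)/(n+1):
  ∫_0^3 u(x)^2 dx = ∫_0^3 (x^4 + 2*x^3 - 3*x^2 - 4*x + 4) dx. Term by term:
    ∫_0^3 x^4 dx = 243/5;  ∫_0^3 2*x^3 dx = 81/2;  ∫_0^3 -3*x^2 dx = -27;
    ∫_0^3 -4*x dx = -18;  ∫_0^3 4 dx = 12.
  Sum: 243/5 + 81/2 − 27 − 18 + 12 = 561/10.
  ∫_0^3 u'(x)^2 dx = ∫_0^3 (4*x^2 + 4*x + 1) dx. Term by term:
    ∫_0^3 4*x^2 dx = 36;  ∫_0^3 4*x dx = 18;  ∫_0^3 1 dx = 3.
  Sum: 36 + 18 + 3 = 57.
Adding: ||u||_{H^1}^2 = 561/10 + 57 = 1131/10.


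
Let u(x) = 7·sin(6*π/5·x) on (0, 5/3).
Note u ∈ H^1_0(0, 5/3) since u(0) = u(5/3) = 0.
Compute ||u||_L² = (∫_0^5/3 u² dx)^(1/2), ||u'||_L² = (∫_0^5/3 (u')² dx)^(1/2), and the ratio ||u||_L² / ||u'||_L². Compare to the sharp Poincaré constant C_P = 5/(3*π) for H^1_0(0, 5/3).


||u||_L² / ||u'||_L² = 5/(6*π) < C_P = 5/(3*π).

u(x) = 7·sin(6*π/5·x), so u'(x) = 42*π*cos(6*π*x/5)/5.
Writing u(x) = A·sin(kπx/L) with A = 7 and k = 2, use ∫_0^L sin²(kπx/L) dx = L/2 and ∫_0^L cos²(kπx/L) dx = L/2.
u² = 49·sin²(6*π/5·x) and (u')² = 1764*π^2/25·cos²(6*π/5·x), and each of sin², cos² integrates to L/2 = 5/6 over (0, 5/3).
∫_0^5/3 u² dx = 245/6, so ||u||_L² = 7*sqrt(30)/6.
∫_0^5/3 (u')² dx = 294*π^2/5, so ||u'||_L² = 7*sqrt(30)*π/5.
Ratio ||u||_L² / ||u'||_L² = 5/(6*π).
Sharp Poincaré constant on H^1_0(0, 5/3) is C_P = L/π = 5/(3*π), achieved by sin(3*π/5·x).
This is the k = 2 harmonic; the ratio L/(kπ) is strictly less than C_P = L/π, consistent with the sharp inequality ||u||_L² ≤ C_P ||u'||_L².


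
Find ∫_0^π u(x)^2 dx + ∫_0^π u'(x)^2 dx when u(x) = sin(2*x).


||u||_{H^1(0,π)}^2 = 5*π/2

u'(x) = 2*cos(2*x).
Expand u² and (u')² and integrate term by term on (0, π), using: for integers n ≥ 1, ∫_0^π sin²(nx) dx = ∫_0^π cos²(nx) dx = π/2; for n ≠ n', ∫_0^π sin(nx)sin(n'x) dx = ∫_0^π cos(nx)cos(n'x) dx = 0; and by product-to-sum, ∫_0^π sin(nx)cos(n'x) dx = ½∫_0^π [sin((n+n')x) + sin((n−n')x)] dx, which is 0 when n+n' is even and 2n/(n²−n'²) when n+n' is odd (it need not vanish on (0, π)).
  u² squared terms: (1)²·∫sin(2x)² dx = 1·π/2 = π/2.
  So ∫_0^π u² dx = π/2.
  (u')² squared terms: (2)²·∫cos(2x)² dx = 4·π/2 = 2*π.
  So ∫_0^π (u')² dx = 2*π.
||u||_{H^1}^2 = (π/2) + (2*π) = 5*π/2.


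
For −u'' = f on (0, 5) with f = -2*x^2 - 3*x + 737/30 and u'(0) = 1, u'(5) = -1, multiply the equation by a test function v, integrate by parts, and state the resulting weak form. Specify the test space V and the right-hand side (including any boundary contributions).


V = H^1(0, 5) (v unrestricted at boundary; u is determined up to an additive constant); weak form: ∫_0^5 u'v' dx = ∫_0^5 (-2*x^2 - 3*x + 737/30) v dx − v(5) − v(0) for all v ∈ V.

Multiply both sides by a test function v and integrate from 0 to 5:
  ∫_0^5 −u''(x) v(x) dx = ∫_0^5 f(x) v(x) dx.
Integrate the LHS by parts once:
  ∫_0^5 −u'' v dx = −[u'(x) v(x)]_0^5 + ∫_0^5 u'(x) v'(x) dx.
Thus ∫_0^5 u'(x) v'(x) dx = ∫_0^5 f(x) v(x) dx + [u'(x) v(x)]_0^5.
Choose V so that boundary terms are either known or forced to vanish.
u has inhomogeneous Neumann u'(0) = 1, u'(5) = -1. [u' v]_0^5 = (-1)·v(5) − (1)·v(0) = − v(5) − v(0). Take V = H^1(0, 5); boundary term becomes part of RHS.
Weak formulation: find u (satisfying any essential BC) such that ∫_0^5 u'(x) v'(x) dx = ∫_0^5 f v dx − v(5) − v(0) for all v ∈ V (Neumann data are natural BCs: they enter the RHS as boundary terms).
Substituting f(x) = -2*x^2 - 3*x + 737/30, the right-hand side is ∫_0^5 (-2*x^2 - 3*x + 737/30) v dx − v(5) − v(0).
Compatibility check (pure Neumann): taking v ≡ 1 ∈ V gives 0 = ∫_0^5 f dx + (-1) − (1), i.e. ∫_0^5 f dx must equal u'(0) − u'(5) = 2. Indeed ∫_0^5 (-2*x^2 - 3*x + 737/30) dx = 2, so the data are compatible. The solution is then unique only up to an additive constant (fix it e.g. by requiring ∫_0^5 u dx = 0).


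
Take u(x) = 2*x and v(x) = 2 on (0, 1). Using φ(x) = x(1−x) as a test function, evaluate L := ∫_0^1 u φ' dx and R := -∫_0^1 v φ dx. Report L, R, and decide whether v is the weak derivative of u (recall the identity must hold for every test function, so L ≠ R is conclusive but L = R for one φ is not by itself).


LHS = -1/3, RHS = -1/3. Yes, v = u' weakly.

u(x) = 2*x, classical derivative u'(x) = 2.
φ(x) = x(1−x), so φ'(x) = 1 - 2*x.
Note φ(0) = φ(1) = 0, so the boundary term u·φ vanishes.
LHS = ∫_0^1 u(x) φ'(x) dx = ∫_0^1 (-4*x^2 + 2*x) dx. Term by term:
  ∫_0^1 -4*x^2 dx = -4/3;  ∫_0^1 2*x dx = 1.
Sum: -4/3 + 1 = -1/3.
So LHS = -1/3.
∫_0^1 v(x) φ(x) dx = ∫_0^1 (-2*x^2 + 2*x) dx. Term by term:
  ∫_0^1 -2*x^2 dx = -2/3;  ∫_0^1 2*x dx = 1.
Sum: -2/3 + 1 = 1/3.
So RHS = -∫_0^1 v(x) φ(x) dx = -1/3.
LHS = RHS, so the identity holds for this test φ.
Moreover u is smooth here and v(x) = u'(x) = 2 pointwise, so the identity holds for every test function. Hence v is the weak derivative of u.


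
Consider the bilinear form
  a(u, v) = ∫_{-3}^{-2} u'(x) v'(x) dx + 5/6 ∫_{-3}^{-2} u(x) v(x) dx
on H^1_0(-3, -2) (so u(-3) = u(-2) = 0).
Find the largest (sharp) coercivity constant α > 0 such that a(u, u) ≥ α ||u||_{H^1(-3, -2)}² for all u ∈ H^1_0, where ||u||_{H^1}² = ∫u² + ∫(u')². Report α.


α = (5/6 + π^2)/(1 + π^2)

Coercivity of a(·,·) on H^1_0(-3, -2) means a(u, u) ≥ α ||u||_{H^1}² for every u ∈ H^1_0.
The interval has length L = 1, and Poincaré/coercivity depend only on L. Here a(u, u) = ∫(u')² + (5/6)·∫u².
Here 0 < c = 5/6 < 1. The condition a(u,u) ≥ α||u||_{H^1}² reads (1−α)∫(u')² ≥ (α−c)∫u². Any admissible α is ≤ 1 (rapidly oscillating u have ∫u²/∫(u')² → 0), and α = 1 would force 0 ≥ (1−c)∫u², impossible since c < 1; so 1−α > 0. By the sharp Poincaré inequality on H^1_0 of an interval of length L, ∫(u')² ≥ (π/L)²∫u² with equality for the first sine mode sin(π(x−x₀)/L) (x₀ the left endpoint), so the inequality holds for all u iff (1−α)(π/L)² ≥ α − c, i.e. α ≤ ((π/L)² + c)/((π/L)² + 1) = (1 + c(L/π)²)/(1 + (L/π)²). With (π/L)² = π^2 and c = 5/6, the largest admissible constant is α = ((π/L)² + c)/((π/L)² + 1).
Simplifying, α = (5/6 + π^2)/(1 + π^2).


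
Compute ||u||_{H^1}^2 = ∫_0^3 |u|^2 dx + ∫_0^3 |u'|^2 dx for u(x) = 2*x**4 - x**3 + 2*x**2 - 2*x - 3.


||u||_{H^1}^2 = 817764/35

The H^1 norm (squared) on an interval (0, L) is
  ||u||_{H^1}^2 = ∫_0^L u(x)^2 dx + ∫_0^L u'(x)^2 dx.
Compute u'(x) = 8*x**3 - 3*x**2 + 4*x - 2.
Then u(x)^2 = 4*x**8 - 4*x**7 + 9*x**6 - 12*x**5 - 4*x**4 - 2*x**3 - 8*x**2 + 12*x + 9 and u'(x)^2 = 64*x**6 - 48*x**5 + 73*x**4 - 56*x**3 + 28*x**2 - 16*x + 4.
Integrate each monomial from 0 to 3 using ∫_0^3 c·x^n dx = c·3^(n+1)/(n+1):
  ∫_0^3 u(x)^2 dx = ∫_0^3 (4*x^8 - 4*x^7 + 9*x^6 - 12*x^5 - 4*x^4 - 2*x^3 - 8*x^2 + 12*x + 9) dx. Term by term:
    ∫_0^3 4*x^8 dx = 8748;  ∫_0^3 -4*x^7 dx = -6561/2;  ∫_0^3 9*x^6 dx = 19683/7;
    ∫_0^3 -12*x^5 dx = -1458;  ∫_0^3 -4*x^4 dx = -972/5;  ∫_0^3 -2*x^3 dx = -81/2;
    ∫_0^3 -8*x^2 dx = -72;  ∫_0^3 12*x dx = 54;  ∫_0^3 9 dx = 27.
  Sum: 8748 − 6561/2 + 19683/7 − 1458 − 972/5 − 81/2 − 72 + 54 + 27 = 230841/35.
  ∫_0^3 u'(x)^2 dx = ∫_0^3 (64*x^6 - 48*x^5 + 73*x^4 - 56*x^3 + 28*x^2 - 16*x + 4) dx. Term by term:
    ∫_0^3 64*x^6 dx = 139968/7;  ∫_0^3 -48*x^5 dx = -5832;  ∫_0^3 73*x^4 dx = 17739/5;
    ∫_0^3 -56*x^3 dx = -1134;  ∫_0^3 28*x^2 dx = 252;  ∫_0^3 -16*x dx = -72;
    ∫_0^3 4 dx = 12.
  Sum: 139968/7 − 5832 + 17739/5 − 1134 + 252 − 72 + 12 = 586923/35.
Adding: ||u||_{H^1}^2 = 230841/35 + 586923/35 = 817764/35.


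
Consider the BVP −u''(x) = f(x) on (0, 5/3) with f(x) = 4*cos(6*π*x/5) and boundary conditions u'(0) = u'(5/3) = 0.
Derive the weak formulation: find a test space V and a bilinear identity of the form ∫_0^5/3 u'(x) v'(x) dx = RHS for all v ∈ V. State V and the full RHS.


V = H^1(0, 5/3) (no boundary constraint on v; u is determined up to an additive constant); weak form: ∫_0^5/3 u'v' dx = ∫_0^5/3 (4*cos(6*π*x/5)) v dx for all v ∈ V.

Multiply both sides by a test function v and integrate from 0 to 5/3:
  ∫_0^5/3 −u''(x) v(x) dx = ∫_0^5/3 f(x) v(x) dx.
Integrate the LHS by parts once:
  ∫_0^5/3 −u'' v dx = −[u'(x) v(x)]_0^5/3 + ∫_0^5/3 u'(x) v'(x) dx.
Thus ∫_0^5/3 u'(x) v'(x) dx = ∫_0^5/3 f(x) v(x) dx + [u'(x) v(x)]_0^5/3.
Choose V so that boundary terms are either known or forced to vanish.
u has homogeneous Neumann: u'(0) = u'(5/3) = 0. So [u' v]_0^5/3 = 0·v(5/3) − 0·v(0) = 0 for any v; take V = H^1(0, 5/3).
Weak formulation: find u (satisfying any essential BC) such that ∫_0^5/3 u'(x) v'(x) dx = ∫_0^5/3 f v dx for all v ∈ V (homogeneous Neumann, so boundary terms vanish).
Substituting f(x) = 4*cos(6*π*x/5), the right-hand side is ∫_0^5/3 (4*cos(6*π*x/5)) v dx.
Compatibility check (pure Neumann): taking v ≡ 1 ∈ V gives 0 = ∫_0^5/3 f dx + (0) − (0), i.e. ∫_0^5/3 f dx must equal u'(0) − u'(5/3) = 0. Indeed ∫_0^5/3 (4*cos(6*π*x/5)) dx = 0, so the data are compatible. The solution is then unique only up to an additive constant (fix it e.g. by requiring ∫_0^5/3 u dx = 0).


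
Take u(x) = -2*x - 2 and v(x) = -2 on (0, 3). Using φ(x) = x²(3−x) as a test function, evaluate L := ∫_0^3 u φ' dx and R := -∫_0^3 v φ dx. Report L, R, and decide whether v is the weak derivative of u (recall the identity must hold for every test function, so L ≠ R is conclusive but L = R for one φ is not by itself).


LHS = 27/2, RHS = 27/2. Yes, v = u' weakly.

u(x) = -2*x - 2, classical derivative u'(x) = -2.
φ(x) = x²(3−x), so φ'(x) = 3*x*(2 - x).
Note φ(0) = φ(3) = 0, so the boundary term u·φ vanishes.
LHS = ∫_0^3 u(x) φ'(x) dx = ∫_0^3 (6*x^3 - 6*x^2 - 12*x) dx. Term by term:
  ∫_0^3 6*x^3 dx = 243/2;  ∫_0^3 -6*x^2 dx = -54;  ∫_0^3 -12*x dx = -54.
Sum: 243/2 − 54 − 54 = 27/2.
So LHS = 27/2.
∫_0^3 v(x) φ(x) dx = ∫_0^3 (2*x^3 - 6*x^2) dx. Term by term:
  ∫_0^3 2*x^3 dx = 81/2;  ∫_0^3 -6*x^2 dx = -54.
Sum: 81/2 − 54 = -27/2.
So RHS = -∫_0^3 v(x) φ(x) dx = 27/2.
LHS = RHS, so the identity holds for this test φ.
Moreover u is smooth here and v(x) = u'(x) = -2 pointwise, so the identity holds for every test function. Hence v is the weak derivative of u.


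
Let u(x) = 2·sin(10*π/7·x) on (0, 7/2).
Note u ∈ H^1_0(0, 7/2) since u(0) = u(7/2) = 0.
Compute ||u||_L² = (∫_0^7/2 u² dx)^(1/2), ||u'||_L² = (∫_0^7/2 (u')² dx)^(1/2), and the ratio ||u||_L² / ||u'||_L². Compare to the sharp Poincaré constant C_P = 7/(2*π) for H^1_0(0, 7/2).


||u||_L² / ||u'||_L² = 7/(10*π) < C_P = 7/(2*π).

u(x) = 2·sin(10*π/7·x), so u'(x) = 20*π*cos(10*π*x/7)/7.
Writing u(x) = A·sin(kπx/L) with A = 2 and k = 5, use ∫_0^L sin²(kπx/L) dx = L/2 and ∫_0^L cos²(kπx/L) dx = L/2.
u² = 4·sin²(10*π/7·x) and (u')² = 400*π^2/49·cos²(10*π/7·x), and each of sin², cos² integrates to L/2 = 7/4 over (0, 7/2).
∫_0^7/2 u² dx = 7, so ||u||_L² = sqrt(7).
∫_0^7/2 (u')² dx = 100*π^2/7, so ||u'||_L² = 10*sqrt(7)*π/7.
Ratio ||u||_L² / ||u'||_L² = 7/(10*π).
Sharp Poincaré constant on H^1_0(0, 7/2) is C_P = L/π = 7/(2*π), achieved by sin(2*π/7·x).
This is the k = 5 harmonic; the ratio L/(kπ) is strictly less than C_P = L/π, consistent with the sharp inequality ||u||_L² ≤ C_P ||u'||_L².


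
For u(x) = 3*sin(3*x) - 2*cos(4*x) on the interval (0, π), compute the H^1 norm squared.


||u||_{H^1(0,π)}^2 = 1224/7 + 79*π

u'(x) = 8*sin(4*x) + 9*cos(3*x).
Expand u² and (u')² and integrate term by term on (0, π), using: for integers n ≥ 1, ∫_0^π sin²(nx) dx = ∫_0^π cos²(nx) dx = π/2; for n ≠ n', ∫_0^π sin(nx)sin(n'x) dx = ∫_0^π cos(nx)cos(n'x) dx = 0; and by product-to-sum, ∫_0^π sin(nx)cos(n'x) dx = ½∫_0^π [sin((n+n')x) + sin((n−n')x)] dx, which is 0 when n+n' is even and 2n/(n²−n'²) when n+n' is odd (it need not vanish on (0, π)).
  u² squared terms: (-2)²·∫cos(4x)² dx = 4·π/2 = 2*π;  (3)²·∫sin(3x)² dx = 9·π/2 = 9*π/2.
  u² cross terms: 2·(-2)·(3)·∫cos(4x)·sin(3x) dx = -12·(-6/7) = 72/7.
  So ∫_0^π u² dx = 2*π + 9*π/2 + 72/7 = 72/7 + 13*π/2.
  (u')² squared terms: (8)²·∫sin(4x)² dx = 64·π/2 = 32*π;  (9)²·∫cos(3x)² dx = 81·π/2 = 81*π/2.
  (u')² cross terms: 2·(8)·(9)·∫sin(4x)·cos(3x) dx = 144·(8/7) = 1152/7.
  So ∫_0^π (u')² dx = 32*π + 81*π/2 + 1152/7 = 1152/7 + 145*π/2.
||u||_{H^1}^2 = (72/7 + 13*π/2) + (1152/7 + 145*π/2) = 1224/7 + 79*π.


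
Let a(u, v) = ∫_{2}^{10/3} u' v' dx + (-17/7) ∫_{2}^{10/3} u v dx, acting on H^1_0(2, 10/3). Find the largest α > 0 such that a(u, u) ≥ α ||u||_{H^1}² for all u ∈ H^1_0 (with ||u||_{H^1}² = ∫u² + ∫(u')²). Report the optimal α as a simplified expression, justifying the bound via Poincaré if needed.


α = (-272 + 63*π^2)/(7*(16 + 9*π^2))

Coercivity of a(·,·) on H^1_0(2, 10/3) means a(u, u) ≥ α ||u||_{H^1}² for every u ∈ H^1_0.
The interval has length L = 4/3, and Poincaré/coercivity depend only on L. Here a(u, u) = ∫(u')² + (-17/7)·∫u².
Here c = -17/7 < 0 with |c| < (π/L)² = 9*π^2/16, so coercivity still holds. The condition a(u,u) ≥ α||u||_{H^1}² reads (1−α)∫(u')² ≥ (α−c)∫u². Any admissible α is ≤ 1 (rapidly oscillating u have ∫u²/∫(u')² → 0), and α = 1 would force 0 ≥ (1−c)∫u², impossible since c < 1; so 1−α > 0. By the sharp Poincaré inequality on H^1_0 of an interval of length L, ∫(u')² ≥ (π/L)²∫u² with equality for the first sine mode sin(π(x−x₀)/L) (x₀ the left endpoint), so the inequality holds for all u iff (1−α)(π/L)² ≥ α − c, i.e. α ≤ ((π/L)² + c)/((π/L)² + 1) = (1 + c(L/π)²)/(1 + (L/π)²). (Direct route, valid since c ≤ 0: Poincaré gives c∫u² ≥ c(L/π)²∫(u')², so a(u,u) ≥ (1 + c(L/π)²)∫(u')², while ||u||_{H^1}² ≤ (1 + (L/π)²)∫(u')²; dividing yields the same α.) With (π/L)² = 9*π^2/16 and c = -17/7, the largest admissible constant is α = ((π/L)² + c)/((π/L)² + 1).
Simplifying, α = (-272 + 63*π^2)/(7*(16 + 9*π^2)).


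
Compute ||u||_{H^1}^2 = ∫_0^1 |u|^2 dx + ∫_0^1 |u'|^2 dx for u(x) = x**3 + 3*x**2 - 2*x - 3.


||u||_{H^1}^2 = 3943/210

The H^1 norm (squared) on an interval (0, L) is
  ||u||_{H^1}^2 = ∫_0^L u(x)^2 dx + ∫_0^L u'(x)^2 dx.
Compute u'(x) = 3*x**2 + 6*x - 2.
Then u(x)^2 = x**6 + 6*x**5 + 5*x**4 - 18*x**3 - 14*x**2 + 12*x + 9 and u'(x)^2 = 9*x**4 + 36*x**3 + 24*x**2 - 24*x + 4.
Integrate each monomial from 0 to 1 using ∫_0^1 c·x^n dx = c·1^(n+1)/(n+1):
  ∫_0^1 u(x)^2 dx = ∫_0^1 (x^6 + 6*x^5 + 5*x^4 - 18*x^3 - 14*x^2 + 12*x + 9) dx. Term by term:
    ∫_0^1 x^6 dx = 1/7;  ∫_0^1 6*x^5 dx = 1;  ∫_0^1 5*x^4 dx = 1;
    ∫_0^1 -18*x^3 dx = -9/2;  ∫_0^1 -14*x^2 dx = -14/3;  ∫_0^1 12*x dx = 6;
    ∫_0^1 9 dx = 9.
  Sum: 1/7 + 1 + 1 − 9/2 − 14/3 + 6 + 9 = 335/42.
  ∫_0^1 u'(x)^2 dx = ∫_0^1 (9*x^4 + 36*x^3 + 24*x^2 - 24*x + 4) dx. Term by term:
    ∫_0^1 9*x^4 dx = 9/5;  ∫_0^1 36*x^3 dx = 9;  ∫_0^1 24*x^2 dx = 8;
    ∫_0^1 -24*x dx = -12;  ∫_0^1 4 dx = 4.
  Sum: 9/5 + 9 + 8 − 12 + 4 = 54/5.
Adding: ||u||_{H^1}^2 = 335/42 + 54/5 = 3943/210.


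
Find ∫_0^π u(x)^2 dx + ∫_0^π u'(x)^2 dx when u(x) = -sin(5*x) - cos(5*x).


||u||_{H^1(0,π)}^2 = 26*π

u'(x) = 5*sin(5*x) - 5*cos(5*x).
Expand u² and (u')² and integrate term by term on (0, π), using: for integers n ≥ 1, ∫_0^π sin²(nx) dx = ∫_0^π cos²(nx) dx = π/2; for n ≠ n', ∫_0^π sin(nx)sin(n'x) dx = ∫_0^π cos(nx)cos(n'x) dx = 0; and by product-to-sum, ∫_0^π sin(nx)cos(n'x) dx = ½∫_0^π [sin((n+n')x) + sin((n−n')x)] dx, which is 0 when n+n' is even and 2n/(n²−n'²) when n+n' is odd (it need not vanish on (0, π)).
  u² squared terms: (-1)²·∫cos(5x)² dx = 1·π/2 = π/2;  (-1)²·∫sin(5x)² dx = 1·π/2 = π/2.
  u² cross terms: 2·(-1)·(-1)·∫cos(5x)·sin(5x) dx = 2·(0) = 0.
  So ∫_0^π u² dx = π/2 + π/2 + 0 = π.
  (u')² squared terms: (-5)²·∫cos(5x)² dx = 25·π/2 = 25*π/2;  (5)²·∫sin(5x)² dx = 25·π/2 = 25*π/2.
  (u')² cross terms: 2·(-5)·(5)·∫cos(5x)·sin(5x) dx = -50·(0) = 0.
  So ∫_0^π (u')² dx = 25*π/2 + 25*π/2 + 0 = 25*π.
||u||_{H^1}^2 = (π) + (25*π) = 26*π.


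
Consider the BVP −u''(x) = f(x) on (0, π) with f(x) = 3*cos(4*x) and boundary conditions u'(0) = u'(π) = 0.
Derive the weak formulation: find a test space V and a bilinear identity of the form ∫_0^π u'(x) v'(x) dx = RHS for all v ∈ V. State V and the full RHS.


V = H^1(0, π) (no boundary constraint on v; u is determined up to an additive constant); weak form: ∫_0^π u'v' dx = ∫_0^π (3*cos(4*x)) v dx for all v ∈ V.

Multiply both sides by a test function v and integrate from 0 to π:
  ∫_0^π −u''(x) v(x) dx = ∫_0^π f(x) v(x) dx.
Integrate the LHS by parts once:
  ∫_0^π −u'' v dx = −[u'(x) v(x)]_0^π + ∫_0^π u'(x) v'(x) dx.
Thus ∫_0^π u'(x) v'(x) dx = ∫_0^π f(x) v(x) dx + [u'(x) v(x)]_0^π.
Choose V so that boundary terms are either known or forced to vanish.
u has homogeneous Neumann: u'(0) = u'(π) = 0. So [u' v]_0^π = 0·v(π) − 0·v(0) = 0 for any v; take V = H^1(0, π).
Weak formulation: find u (satisfying any essential BC) such that ∫_0^π u'(x) v'(x) dx = ∫_0^π f v dx for all v ∈ V (homogeneous Neumann, so boundary terms vanish).
Substituting f(x) = 3*cos(4*x), the right-hand side is ∫_0^π (3*cos(4*x)) v dx.
Compatibility check (pure Neumann): taking v ≡ 1 ∈ V gives 0 = ∫_0^π f dx + (0) − (0), i.e. ∫_0^π f dx must equal u'(0) − u'(π) = 0. Indeed ∫_0^π (3*cos(4*x)) dx = 0, so the data are compatible. The solution is then unique only up to an additive constant (fix it e.g. by requiring ∫_0^π u dx = 0).


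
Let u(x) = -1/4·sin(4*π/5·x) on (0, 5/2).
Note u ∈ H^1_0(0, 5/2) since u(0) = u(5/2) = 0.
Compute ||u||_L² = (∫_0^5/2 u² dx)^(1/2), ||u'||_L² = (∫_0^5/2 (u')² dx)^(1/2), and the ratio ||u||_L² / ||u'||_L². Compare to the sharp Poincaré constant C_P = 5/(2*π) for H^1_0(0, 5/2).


||u||_L² / ||u'||_L² = 5/(4*π) < C_P = 5/(2*π).

u(x) = -1/4·sin(4*π/5·x), so u'(x) = -π*cos(4*π*x/5)/5.
Writing u(x) = A·sin(kπx/L) with A = -1/4 and k = 2, use ∫_0^L sin²(kπx/L) dx = L/2 and ∫_0^L cos²(kπx/L) dx = L/2.
u² = 1/16·sin²(4*π/5·x) and (u')² = π^2/25·cos²(4*π/5·x), and each of sin², cos² integrates to L/2 = 5/4 over (0, 5/2).
∫_0^5/2 u² dx = 5/64, so ||u||_L² = sqrt(5)/8.
∫_0^5/2 (u')² dx = π^2/20, so ||u'||_L² = sqrt(5)*π/10.
Ratio ||u||_L² / ||u'||_L² = 5/(4*π).
Sharp Poincaré constant on H^1_0(0, 5/2) is C_P = L/π = 5/(2*π), achieved by sin(2*π/5·x).
This is the k = 2 harmonic; the ratio L/(kπ) is strictly less than C_P = L/π, consistent with the sharp inequality ||u||_L² ≤ C_P ||u'||_L².


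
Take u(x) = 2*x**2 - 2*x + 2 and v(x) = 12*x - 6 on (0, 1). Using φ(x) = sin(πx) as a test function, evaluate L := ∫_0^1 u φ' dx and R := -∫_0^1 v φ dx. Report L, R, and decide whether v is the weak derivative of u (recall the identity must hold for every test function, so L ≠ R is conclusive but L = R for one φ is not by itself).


LHS = 0, RHS = 0. No, v is not the weak derivative of u.

u(x) = 2*x**2 - 2*x + 2, classical derivative u'(x) = 4*x - 2.
φ(x) = sin(πx), so φ'(x) = π*cos(π*x).
Note φ(0) = φ(1) = 0, so the boundary term u·φ vanishes.
LHS = ∫_0^1 u(x) φ'(x) dx = ∫_0^1 (2*π*x^2*cos(π*x) - 2*π*x*cos(π*x) + 2*π*cos(π*x)) dx. Term by term:
  ∫_0^1 2*π*cos(π*x) dx = 0;  ∫_0^1 -2*π*x*cos(π*x) dx = 4/π;  ∫_0^1 2*π*x^2*cos(π*x) dx = -4/π.
Sum: 0 + 4/π − 4/π = 0.
So LHS = 0.
∫_0^1 v(x) φ(x) dx = ∫_0^1 (12*x*sin(π*x) - 6*sin(π*x)) dx. Term by term:
  ∫_0^1 -6*sin(π*x) dx = -12/π;  ∫_0^1 12*x*sin(π*x) dx = 12/π.
Sum: -12/π + 12/π = 0.
So RHS = -∫_0^1 v(x) φ(x) dx = 0.
LHS = RHS, so the identity holds for this particular φ. But this is necessary, not sufficient: a weak derivative must satisfy the identity for EVERY test function in C_c^∞(0, 1).
Here u is smooth, so its weak derivative equals its classical derivative u'(x) = 4*x - 2. Since v(x) = 12*x - 6 ≠ u'(x), v is NOT the weak derivative of u — the agreement for this single φ is a coincidence (the difference v − u' happens to be L²-orthogonal to this φ).
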